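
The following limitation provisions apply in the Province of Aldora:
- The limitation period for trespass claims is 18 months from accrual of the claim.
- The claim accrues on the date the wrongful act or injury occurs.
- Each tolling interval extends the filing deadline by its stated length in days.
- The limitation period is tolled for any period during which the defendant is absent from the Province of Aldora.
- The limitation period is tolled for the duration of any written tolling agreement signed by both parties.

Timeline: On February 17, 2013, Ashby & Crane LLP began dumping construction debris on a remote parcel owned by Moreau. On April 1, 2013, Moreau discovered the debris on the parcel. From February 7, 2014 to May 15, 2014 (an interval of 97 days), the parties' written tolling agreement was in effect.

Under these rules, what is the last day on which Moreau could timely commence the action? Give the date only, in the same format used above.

Because the rule ties accrual to occurrence, the claim accrued on February 17, 2013, not on the April 1, 2013 discovery date.
The untolled deadline — 18 months after February 17, 2013 — is August 17, 2014.
The written tolling agreement from February 7, 2014 to May 15, 2014 tolled the period for 97 days, extending the deadline to November 22, 2014.

November 22, 2014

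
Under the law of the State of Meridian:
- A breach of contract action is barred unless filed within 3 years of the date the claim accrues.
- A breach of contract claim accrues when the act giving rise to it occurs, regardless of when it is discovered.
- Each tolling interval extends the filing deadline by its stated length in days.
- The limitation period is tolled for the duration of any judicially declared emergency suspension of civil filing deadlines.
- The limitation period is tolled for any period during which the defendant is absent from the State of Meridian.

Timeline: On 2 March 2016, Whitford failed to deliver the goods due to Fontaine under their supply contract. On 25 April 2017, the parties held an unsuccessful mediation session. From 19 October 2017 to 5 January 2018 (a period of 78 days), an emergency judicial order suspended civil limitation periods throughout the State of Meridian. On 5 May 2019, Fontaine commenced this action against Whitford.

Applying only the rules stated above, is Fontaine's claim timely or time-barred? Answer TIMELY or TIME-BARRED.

TIMELY

The claim accrued on 2 March 2016, the date of the act.
The untolled deadline — 3 years after 2 March 2016 — is 2 March 2019.
The emergency suspension of filing deadlines from 19 October 2017 to 5 January 2018 tolled the period for 78 days, extending the deadline to 19 May 2019.
The other events in the timeline have no effect on the limitation period under the stated rules.
Filing on 5 May 2019 beat the 19 May 2019 deadline — the action is timely.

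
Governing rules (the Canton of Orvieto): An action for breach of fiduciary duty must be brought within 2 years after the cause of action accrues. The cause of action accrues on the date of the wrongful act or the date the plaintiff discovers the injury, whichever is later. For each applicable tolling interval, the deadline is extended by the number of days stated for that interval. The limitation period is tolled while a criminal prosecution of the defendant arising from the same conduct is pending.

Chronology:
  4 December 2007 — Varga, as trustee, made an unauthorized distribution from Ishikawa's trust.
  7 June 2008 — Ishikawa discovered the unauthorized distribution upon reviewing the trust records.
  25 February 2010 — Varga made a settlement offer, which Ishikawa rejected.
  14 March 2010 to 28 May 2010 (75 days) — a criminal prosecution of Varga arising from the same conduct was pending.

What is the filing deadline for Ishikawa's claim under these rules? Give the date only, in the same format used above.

21 August 2010

Taking the later of the act (4 December 2007) and discovery (7 June 2008), the claim accrued on 7 June 2008.
Adding the 2 years base period to 7 June 2008 gives a deadline of 7 June 2010, before any tolling.
The pending criminal prosecution from 14 March 2010 to 28 May 2010 tolled the period for 75 days, extending the deadline to 21 August 2010.
Nothing else in the chronology tolls or restarts the period.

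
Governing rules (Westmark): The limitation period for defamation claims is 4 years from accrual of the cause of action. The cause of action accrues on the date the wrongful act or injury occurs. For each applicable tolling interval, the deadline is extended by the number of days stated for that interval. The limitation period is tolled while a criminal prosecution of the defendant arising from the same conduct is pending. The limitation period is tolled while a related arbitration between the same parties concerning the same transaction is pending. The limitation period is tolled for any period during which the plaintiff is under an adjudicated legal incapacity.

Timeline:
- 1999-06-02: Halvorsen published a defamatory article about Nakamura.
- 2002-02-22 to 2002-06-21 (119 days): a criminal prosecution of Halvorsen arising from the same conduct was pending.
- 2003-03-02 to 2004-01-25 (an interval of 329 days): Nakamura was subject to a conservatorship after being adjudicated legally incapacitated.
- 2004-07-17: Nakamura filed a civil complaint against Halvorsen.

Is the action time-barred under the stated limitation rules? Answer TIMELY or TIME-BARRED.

TIMELY

The claim accrued on 1999-06-02, when the wrongful act occurred.
The untolled deadline — 4 years after 1999-06-02 — is 2003-06-02.
Because the pending criminal prosecution ran from 2002-02-22 to 2002-06-21, the deadline is extended by 119 days to 2003-09-29.
The period was tolled for 329 days by the plaintiff's legal incapacity (2003-03-02 to 2004-01-25), pushing the deadline to 2004-08-23.
Nakamura filed on 2004-07-17, before the 2004-08-23 deadline, so the action is timely.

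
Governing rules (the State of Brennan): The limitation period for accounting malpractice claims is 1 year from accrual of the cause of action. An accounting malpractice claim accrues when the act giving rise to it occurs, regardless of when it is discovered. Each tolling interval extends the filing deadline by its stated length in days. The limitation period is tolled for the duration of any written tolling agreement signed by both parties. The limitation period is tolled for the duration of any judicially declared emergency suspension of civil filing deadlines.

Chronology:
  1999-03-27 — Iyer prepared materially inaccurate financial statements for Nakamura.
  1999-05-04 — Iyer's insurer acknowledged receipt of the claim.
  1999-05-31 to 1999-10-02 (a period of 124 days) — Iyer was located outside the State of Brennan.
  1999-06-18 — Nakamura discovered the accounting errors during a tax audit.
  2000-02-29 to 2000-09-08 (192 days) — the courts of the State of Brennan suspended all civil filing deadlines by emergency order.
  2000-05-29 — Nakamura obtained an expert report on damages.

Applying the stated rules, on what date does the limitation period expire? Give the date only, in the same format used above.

Because the rule ties accrual to occurrence, the claim accrued on 1999-03-27, not on the 1999-06-18 discovery date.
The untolled deadline — 1 year after 1999-03-27 — is 2000-03-27.
Because the emergency suspension of filing deadlines ran from 2000-02-29 to 2000-09-08, the deadline is extended by 192 days to 2000-10-05.
Although the defendant's absence ran from 1999-05-31 to 1999-10-02, the stated rules do not make that a tolling event, so it is disregarded.
The other events in the timeline have no effect on the limitation period under the stated rules.

2000-10-05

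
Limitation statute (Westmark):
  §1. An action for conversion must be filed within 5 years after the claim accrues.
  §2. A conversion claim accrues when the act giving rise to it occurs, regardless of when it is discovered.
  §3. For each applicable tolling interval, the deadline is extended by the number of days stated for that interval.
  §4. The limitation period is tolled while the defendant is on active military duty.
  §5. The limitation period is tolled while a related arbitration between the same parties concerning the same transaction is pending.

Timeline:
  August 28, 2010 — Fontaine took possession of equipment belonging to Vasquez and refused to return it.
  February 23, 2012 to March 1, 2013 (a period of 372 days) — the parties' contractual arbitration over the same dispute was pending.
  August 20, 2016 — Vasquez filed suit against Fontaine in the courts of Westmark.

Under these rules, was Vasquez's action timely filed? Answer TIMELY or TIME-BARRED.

The claim accrued on August 28, 2010, the date of the act.
The untolled deadline — 5 years after August 28, 2010 — is August 28, 2015.
The period was tolled for 372 days by the pending related arbitration (February 23, 2012 to March 1, 2013), pushing the deadline to September 3, 2016.
Filing on August 20, 2016 beat the September 3, 2016 deadline — the action is timely.

TIMELY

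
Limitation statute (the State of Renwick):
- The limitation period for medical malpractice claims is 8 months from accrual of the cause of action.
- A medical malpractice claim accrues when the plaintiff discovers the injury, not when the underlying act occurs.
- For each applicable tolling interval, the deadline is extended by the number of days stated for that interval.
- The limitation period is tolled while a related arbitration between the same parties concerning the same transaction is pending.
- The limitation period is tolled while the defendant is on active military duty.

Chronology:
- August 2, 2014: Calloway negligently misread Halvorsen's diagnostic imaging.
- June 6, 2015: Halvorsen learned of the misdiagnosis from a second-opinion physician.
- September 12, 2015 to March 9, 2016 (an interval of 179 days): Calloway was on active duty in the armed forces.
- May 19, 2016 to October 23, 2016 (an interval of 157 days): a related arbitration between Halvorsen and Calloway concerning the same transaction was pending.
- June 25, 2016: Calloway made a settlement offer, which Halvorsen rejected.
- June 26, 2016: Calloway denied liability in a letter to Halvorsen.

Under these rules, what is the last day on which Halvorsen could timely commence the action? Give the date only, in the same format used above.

January 7, 2017

The claim did not accrue until Halvorsen discovered the injury on June 6, 2015; the August 2, 2014 act date does not start the clock under the stated rule.
Adding the 8 months base period to June 6, 2015 gives a deadline of February 6, 2016, before any tolling.
The period was tolled for 179 days by the defendant's active military service (September 12, 2015 to March 9, 2016), pushing the deadline to August 3, 2016.
Because the pending related arbitration ran from May 19, 2016 to October 23, 2016, the deadline is extended by 157 days to January 7, 2017.
Nothing else in the chronology tolls or restarts the period.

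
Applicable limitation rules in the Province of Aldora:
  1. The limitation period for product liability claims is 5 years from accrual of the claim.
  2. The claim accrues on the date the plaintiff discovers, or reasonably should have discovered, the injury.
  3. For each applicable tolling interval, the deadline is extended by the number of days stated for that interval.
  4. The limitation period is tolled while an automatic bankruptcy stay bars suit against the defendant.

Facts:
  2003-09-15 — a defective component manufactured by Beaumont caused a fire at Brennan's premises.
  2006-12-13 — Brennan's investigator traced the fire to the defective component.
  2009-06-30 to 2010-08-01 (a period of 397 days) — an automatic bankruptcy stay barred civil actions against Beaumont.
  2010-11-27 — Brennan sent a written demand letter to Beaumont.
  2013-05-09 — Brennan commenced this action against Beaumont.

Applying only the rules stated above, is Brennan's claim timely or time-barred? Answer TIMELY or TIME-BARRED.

The claim did not accrue until Brennan discovered the injury on 2006-12-13; the 2003-09-15 act date does not start the clock under the stated rule.
Adding the 5 years base period to 2006-12-13 gives a deadline of 2011-12-13, before any tolling.
The period was tolled for 397 days by the automatic bankruptcy stay (2009-06-30 to 2010-08-01), pushing the deadline to 2013-01-13.
Nothing else in the chronology tolls or restarts the period.
The 2013-05-09 filing falls after the 2013-01-13 deadline; the claim is time-barred.

TIME-BARRED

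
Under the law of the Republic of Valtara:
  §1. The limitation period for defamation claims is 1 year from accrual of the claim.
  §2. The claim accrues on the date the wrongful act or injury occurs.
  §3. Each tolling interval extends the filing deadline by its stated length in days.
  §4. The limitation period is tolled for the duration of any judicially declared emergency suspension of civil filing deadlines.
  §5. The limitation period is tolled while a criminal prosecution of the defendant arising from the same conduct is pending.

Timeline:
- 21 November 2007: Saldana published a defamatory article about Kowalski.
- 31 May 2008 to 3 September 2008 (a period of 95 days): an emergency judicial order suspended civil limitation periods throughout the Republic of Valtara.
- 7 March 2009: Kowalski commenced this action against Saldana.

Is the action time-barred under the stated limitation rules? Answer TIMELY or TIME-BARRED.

TIME-BARRED

The limitation period began to run on 21 November 2007.
The untolled deadline — 1 year after 21 November 2007 — is 21 November 2008.
Because the emergency suspension of filing deadlines ran from 31 May 2008 to 3 September 2008, the deadline is extended by 95 days to 24 February 2009.
Kowalski filed on 7 March 2009, after the 24 February 2009 deadline, so the action is time-barred.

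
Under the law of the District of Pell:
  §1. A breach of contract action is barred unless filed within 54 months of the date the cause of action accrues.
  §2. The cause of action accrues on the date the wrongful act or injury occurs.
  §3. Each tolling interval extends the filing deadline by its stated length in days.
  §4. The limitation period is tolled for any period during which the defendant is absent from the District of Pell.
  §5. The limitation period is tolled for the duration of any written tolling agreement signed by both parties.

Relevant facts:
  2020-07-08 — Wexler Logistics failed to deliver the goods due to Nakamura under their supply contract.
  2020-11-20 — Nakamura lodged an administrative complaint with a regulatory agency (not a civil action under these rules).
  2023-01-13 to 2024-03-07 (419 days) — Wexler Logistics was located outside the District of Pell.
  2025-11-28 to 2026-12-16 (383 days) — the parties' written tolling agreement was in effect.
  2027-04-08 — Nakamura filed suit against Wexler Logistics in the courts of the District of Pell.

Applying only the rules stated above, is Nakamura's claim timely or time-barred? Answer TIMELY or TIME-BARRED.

The limitation period began to run on 2020-07-08.
54 months from 2020-07-08 is 2025-01-08.
Because the defendant's absence from the jurisdiction ran from 2023-01-13 to 2024-03-07, the deadline is extended by 419 days to 2026-03-03.
The written tolling agreement from 2025-11-28 to 2026-12-16 tolled the period for 383 days, extending the deadline to 2027-03-21.
None of the other events listed affects the running of the period under the stated rules.
Nakamura filed on 2027-04-08, after the 2027-03-21 deadline, so the action is time-barred.

TIME-BARRED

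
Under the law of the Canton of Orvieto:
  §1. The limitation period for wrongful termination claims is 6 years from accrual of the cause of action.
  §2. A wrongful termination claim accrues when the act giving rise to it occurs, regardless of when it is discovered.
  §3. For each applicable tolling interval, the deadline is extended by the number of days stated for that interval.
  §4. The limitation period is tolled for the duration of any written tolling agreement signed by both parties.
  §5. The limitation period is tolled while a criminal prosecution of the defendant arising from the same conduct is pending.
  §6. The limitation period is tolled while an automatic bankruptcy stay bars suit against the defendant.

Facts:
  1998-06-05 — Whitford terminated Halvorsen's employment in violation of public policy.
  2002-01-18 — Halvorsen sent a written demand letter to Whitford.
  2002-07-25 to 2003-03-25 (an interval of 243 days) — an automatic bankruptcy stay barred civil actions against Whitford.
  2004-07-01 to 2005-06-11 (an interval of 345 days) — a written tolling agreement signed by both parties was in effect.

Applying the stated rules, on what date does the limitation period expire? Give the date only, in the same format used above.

2006-01-14

The limitation period began to run on 1998-06-05.
Adding the 6 years base period to 1998-06-05 gives a deadline of 2004-06-05, before any tolling.
The automatic bankruptcy stay from 2002-07-25 to 2003-03-25 tolled the period for 243 days, extending the deadline to 2005-02-03.
Because the written tolling agreement ran from 2004-07-01 to 2005-06-11, the deadline is extended by 345 days to 2006-01-14.
The other events in the timeline have no effect on the limitation period under the stated rules.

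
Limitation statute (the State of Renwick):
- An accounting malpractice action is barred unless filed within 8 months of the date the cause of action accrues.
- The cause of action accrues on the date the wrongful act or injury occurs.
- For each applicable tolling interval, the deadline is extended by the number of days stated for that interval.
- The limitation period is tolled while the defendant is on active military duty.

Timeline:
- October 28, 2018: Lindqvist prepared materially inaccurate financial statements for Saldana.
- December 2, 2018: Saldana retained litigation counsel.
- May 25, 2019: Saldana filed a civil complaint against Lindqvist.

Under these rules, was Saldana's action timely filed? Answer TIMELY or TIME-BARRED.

TIMELY

The claim accrued on October 28, 2018, when the wrongful act occurred.
The untolled deadline — 8 months after October 28, 2018 — is June 28, 2019.
Nothing else in the chronology tolls or restarts the period.
The May 25, 2019 filing precedes the June 28, 2019 deadline; the claim is timely.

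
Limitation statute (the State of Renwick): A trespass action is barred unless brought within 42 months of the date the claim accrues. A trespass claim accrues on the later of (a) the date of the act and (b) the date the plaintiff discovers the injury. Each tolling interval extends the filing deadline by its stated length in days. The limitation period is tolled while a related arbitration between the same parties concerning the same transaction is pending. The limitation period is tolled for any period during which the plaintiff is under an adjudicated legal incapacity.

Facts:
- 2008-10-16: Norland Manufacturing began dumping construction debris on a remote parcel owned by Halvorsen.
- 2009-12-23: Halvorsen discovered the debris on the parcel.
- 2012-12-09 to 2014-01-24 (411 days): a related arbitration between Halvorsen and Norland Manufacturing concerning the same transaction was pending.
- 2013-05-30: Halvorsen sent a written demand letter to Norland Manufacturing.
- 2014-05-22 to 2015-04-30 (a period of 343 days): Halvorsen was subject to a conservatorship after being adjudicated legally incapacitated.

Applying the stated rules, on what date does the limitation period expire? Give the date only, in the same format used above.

Because discovery on 2009-12-23 post-dates the 2008-10-16 act, accrual under the later-of rule falls on 2009-12-23.
The untolled deadline — 42 months after 2009-12-23 — is 2013-06-23.
The pending related arbitration from 2012-12-09 to 2014-01-24 tolled the period for 411 days, extending the deadline to 2014-08-08.
The period was tolled for 343 days by the plaintiff's legal incapacity (2014-05-22 to 2015-04-30), pushing the deadline to 2015-07-17.
The other events in the timeline have no effect on the limitation period under the stated rules.

2015-07-17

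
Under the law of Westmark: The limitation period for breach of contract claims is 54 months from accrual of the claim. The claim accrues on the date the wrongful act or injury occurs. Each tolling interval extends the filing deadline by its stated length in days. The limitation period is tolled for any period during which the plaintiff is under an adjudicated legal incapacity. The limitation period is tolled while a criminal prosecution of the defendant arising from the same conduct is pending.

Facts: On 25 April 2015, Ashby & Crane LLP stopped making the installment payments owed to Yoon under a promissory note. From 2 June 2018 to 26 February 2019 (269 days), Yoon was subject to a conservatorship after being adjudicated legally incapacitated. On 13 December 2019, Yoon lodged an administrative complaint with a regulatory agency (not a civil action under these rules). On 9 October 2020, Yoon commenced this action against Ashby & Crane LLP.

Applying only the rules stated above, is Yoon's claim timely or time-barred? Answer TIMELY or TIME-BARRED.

TIME-BARRED

The claim accrued on 25 April 2015, the date of the act.
Adding the 54 months base period to 25 April 2015 gives a deadline of 25 October 2019, before any tolling.
Because the plaintiff's legal incapacity ran from 2 June 2018 to 26 February 2019, the deadline is extended by 269 days to 20 July 2020.
Nothing else in the chronology tolls or restarts the period.
Yoon filed on 9 October 2020, after the 20 July 2020 deadline, so the action is time-barred.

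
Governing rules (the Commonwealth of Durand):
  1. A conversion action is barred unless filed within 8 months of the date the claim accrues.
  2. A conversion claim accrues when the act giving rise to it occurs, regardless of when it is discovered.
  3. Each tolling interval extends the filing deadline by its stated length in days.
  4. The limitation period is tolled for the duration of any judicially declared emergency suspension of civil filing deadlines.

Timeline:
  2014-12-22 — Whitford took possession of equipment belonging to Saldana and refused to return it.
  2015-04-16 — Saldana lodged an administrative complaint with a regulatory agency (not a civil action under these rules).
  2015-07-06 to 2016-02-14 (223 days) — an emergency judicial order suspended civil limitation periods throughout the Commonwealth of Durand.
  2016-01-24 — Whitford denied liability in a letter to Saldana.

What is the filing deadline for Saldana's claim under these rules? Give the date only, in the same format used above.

The claim accrued on 2014-12-22, the date of the act.
8 months from 2014-12-22 is 2015-08-22.
The emergency suspension of filing deadlines from 2015-07-06 to 2016-02-14 tolled the period for 223 days, extending the deadline to 2016-04-01.
None of the other events listed affects the running of the period under the stated rules.

2016-04-01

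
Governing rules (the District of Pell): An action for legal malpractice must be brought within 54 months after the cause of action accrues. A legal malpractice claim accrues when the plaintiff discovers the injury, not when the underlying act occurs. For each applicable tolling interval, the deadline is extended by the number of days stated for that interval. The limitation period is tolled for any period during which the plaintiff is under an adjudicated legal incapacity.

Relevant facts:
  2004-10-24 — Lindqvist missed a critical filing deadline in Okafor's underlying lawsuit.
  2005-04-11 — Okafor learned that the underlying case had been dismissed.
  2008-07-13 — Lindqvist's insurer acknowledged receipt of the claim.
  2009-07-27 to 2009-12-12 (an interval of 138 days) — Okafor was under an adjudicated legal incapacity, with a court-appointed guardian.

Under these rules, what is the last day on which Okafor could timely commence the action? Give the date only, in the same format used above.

Under the discovery rule, the claim accrued on 2005-04-11, when Okafor discovered the injury — not on the 2004-10-24 date of the underlying act.
Adding the 54 months base period to 2005-04-11 gives a deadline of 2009-10-11, before any tolling.
The plaintiff's legal incapacity from 2009-07-27 to 2009-12-12 tolled the period for 138 days, extending the deadline to 2010-02-26.
None of the other events listed affects the running of the period under the stated rules.

2010-02-26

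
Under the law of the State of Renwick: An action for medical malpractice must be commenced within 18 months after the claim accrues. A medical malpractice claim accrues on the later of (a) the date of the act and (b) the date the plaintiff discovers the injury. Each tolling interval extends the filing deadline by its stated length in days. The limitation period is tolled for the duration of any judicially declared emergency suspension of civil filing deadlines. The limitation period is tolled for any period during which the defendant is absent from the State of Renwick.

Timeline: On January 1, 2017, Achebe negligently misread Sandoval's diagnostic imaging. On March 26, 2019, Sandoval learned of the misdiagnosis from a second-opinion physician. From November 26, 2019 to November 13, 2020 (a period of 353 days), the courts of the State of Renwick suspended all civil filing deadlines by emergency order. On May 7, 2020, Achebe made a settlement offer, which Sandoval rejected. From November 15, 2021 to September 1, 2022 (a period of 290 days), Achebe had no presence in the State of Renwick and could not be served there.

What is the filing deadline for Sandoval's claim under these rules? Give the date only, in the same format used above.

September 14, 2021

The claim accrued on March 26, 2019 — the later of the January 1, 2017 act and the March 26, 2019 discovery.
The untolled deadline — 18 months after March 26, 2019 — is September 26, 2020.
The period was tolled for 353 days by the emergency suspension of filing deadlines (November 26, 2019 to November 13, 2020), pushing the deadline to September 14, 2021.
By the time the defendant's absence from the jurisdiction began on November 15, 2021, the limitation period had already expired on September 14, 2021; that interval cannot revive it.
None of the other events listed affects the running of the period under the stated rules.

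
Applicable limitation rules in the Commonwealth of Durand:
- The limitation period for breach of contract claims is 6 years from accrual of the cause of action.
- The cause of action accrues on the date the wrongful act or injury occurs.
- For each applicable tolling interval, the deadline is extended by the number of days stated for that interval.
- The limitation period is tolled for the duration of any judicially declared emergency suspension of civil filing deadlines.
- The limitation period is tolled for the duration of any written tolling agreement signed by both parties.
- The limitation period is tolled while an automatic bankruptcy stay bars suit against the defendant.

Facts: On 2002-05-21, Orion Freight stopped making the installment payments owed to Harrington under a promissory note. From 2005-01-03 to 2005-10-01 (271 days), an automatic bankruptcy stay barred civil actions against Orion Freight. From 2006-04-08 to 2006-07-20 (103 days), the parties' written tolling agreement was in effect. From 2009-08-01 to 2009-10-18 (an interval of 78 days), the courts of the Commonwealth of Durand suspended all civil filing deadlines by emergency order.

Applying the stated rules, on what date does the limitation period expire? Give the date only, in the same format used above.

2009-05-30

The claim accrued on 2002-05-21, when the wrongful act occurred.
6 years from 2002-05-21 is 2008-05-21.
The period was tolled for 271 days by the automatic bankruptcy stay (2005-01-03 to 2005-10-01), pushing the deadline to 2009-02-16.
Because the written tolling agreement ran from 2006-04-08 to 2006-07-20, the deadline is extended by 103 days to 2009-05-30.
The emergency suspension of filing deadlines starting 2009-08-01 came too late — the period had run on 2009-05-30 — and so does not extend the deadline.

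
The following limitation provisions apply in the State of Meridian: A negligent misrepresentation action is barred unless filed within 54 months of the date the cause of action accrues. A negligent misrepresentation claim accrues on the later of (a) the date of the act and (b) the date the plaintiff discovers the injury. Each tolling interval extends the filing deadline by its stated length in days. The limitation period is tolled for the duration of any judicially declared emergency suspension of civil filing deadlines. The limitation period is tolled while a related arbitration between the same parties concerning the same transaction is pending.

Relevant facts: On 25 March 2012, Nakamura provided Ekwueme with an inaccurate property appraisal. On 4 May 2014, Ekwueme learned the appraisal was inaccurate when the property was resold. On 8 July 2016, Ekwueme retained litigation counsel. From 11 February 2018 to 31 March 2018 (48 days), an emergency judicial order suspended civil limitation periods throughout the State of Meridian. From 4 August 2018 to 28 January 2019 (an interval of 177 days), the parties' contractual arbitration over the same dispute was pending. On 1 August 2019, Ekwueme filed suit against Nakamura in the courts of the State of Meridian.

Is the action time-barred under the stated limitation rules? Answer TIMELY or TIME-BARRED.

TIME-BARRED

Taking the later of the act (25 March 2012) and discovery (4 May 2014), the claim accrued on 4 May 2014.
Adding the 54 months base period to 4 May 2014 gives a deadline of 4 November 2018, before any tolling.
The period was tolled for 48 days by the emergency suspension of filing deadlines (11 February 2018 to 31 March 2018), pushing the deadline to 22 December 2018.
The pending related arbitration from 4 August 2018 to 28 January 2019 tolled the period for 177 days, extending the deadline to 17 June 2019.
None of the other events listed affects the running of the period under the stated rules.
The 1 August 2019 filing falls after the 17 June 2019 deadline; the claim is time-barred.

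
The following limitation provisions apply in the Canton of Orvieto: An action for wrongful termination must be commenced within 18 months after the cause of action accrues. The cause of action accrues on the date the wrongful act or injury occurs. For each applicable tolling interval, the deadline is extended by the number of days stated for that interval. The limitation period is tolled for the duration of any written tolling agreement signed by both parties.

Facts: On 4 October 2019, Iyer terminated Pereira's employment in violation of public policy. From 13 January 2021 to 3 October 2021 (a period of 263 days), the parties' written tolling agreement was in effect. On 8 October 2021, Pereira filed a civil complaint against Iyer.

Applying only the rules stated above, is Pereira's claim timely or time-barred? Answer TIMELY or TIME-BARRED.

The cause of action accrued on 4 October 2019, the date of the act.
18 months from 4 October 2019 is 4 April 2021.
Because the written tolling agreement ran from 13 January 2021 to 3 October 2021, the deadline is extended by 263 days to 23 December 2021.
The 8 October 2021 filing precedes the 23 December 2021 deadline; the claim is timely.

TIMELY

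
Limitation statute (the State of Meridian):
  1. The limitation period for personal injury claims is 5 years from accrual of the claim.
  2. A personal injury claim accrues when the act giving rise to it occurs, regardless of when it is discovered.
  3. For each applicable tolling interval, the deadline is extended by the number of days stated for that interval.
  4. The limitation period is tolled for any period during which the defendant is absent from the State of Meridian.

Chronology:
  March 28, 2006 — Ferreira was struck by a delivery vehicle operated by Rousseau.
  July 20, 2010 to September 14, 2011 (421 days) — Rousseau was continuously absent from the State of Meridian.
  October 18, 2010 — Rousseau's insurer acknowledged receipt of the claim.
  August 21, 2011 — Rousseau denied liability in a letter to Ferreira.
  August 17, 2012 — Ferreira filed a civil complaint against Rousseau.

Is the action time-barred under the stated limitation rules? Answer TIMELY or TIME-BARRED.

The limitation period began to run on March 28, 2006.
Adding the 5 years base period to March 28, 2006 gives a deadline of March 28, 2011, before any tolling.
The period was tolled for 421 days by the defendant's absence from the jurisdiction (July 20, 2010 to September 14, 2011), pushing the deadline to May 22, 2012.
None of the other events listed affects the running of the period under the stated rules.
Ferreira filed on August 17, 2012, after the May 22, 2012 deadline, so the action is time-barred.

TIME-BARRED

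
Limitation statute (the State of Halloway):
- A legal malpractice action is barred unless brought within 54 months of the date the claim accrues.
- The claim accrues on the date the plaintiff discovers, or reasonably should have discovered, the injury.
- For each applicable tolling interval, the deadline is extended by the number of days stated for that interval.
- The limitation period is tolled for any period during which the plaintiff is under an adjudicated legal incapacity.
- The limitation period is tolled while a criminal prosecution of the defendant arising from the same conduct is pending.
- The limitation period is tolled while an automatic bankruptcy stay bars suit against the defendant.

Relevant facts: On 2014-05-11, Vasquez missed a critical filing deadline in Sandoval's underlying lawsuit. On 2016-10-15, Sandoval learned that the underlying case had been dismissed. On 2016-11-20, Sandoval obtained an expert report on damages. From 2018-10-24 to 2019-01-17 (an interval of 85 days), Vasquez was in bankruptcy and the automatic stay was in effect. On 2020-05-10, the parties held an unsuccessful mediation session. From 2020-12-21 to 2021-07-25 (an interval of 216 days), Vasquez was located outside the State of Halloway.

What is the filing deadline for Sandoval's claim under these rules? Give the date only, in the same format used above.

Under the discovery rule, the claim accrued on 2016-10-15, when Sandoval discovered the injury — not on the 2014-05-11 date of the underlying act.
54 months from 2016-10-15 is 2021-04-15.
Because the automatic bankruptcy stay ran from 2018-10-24 to 2019-01-17, the deadline is extended by 85 days to 2021-07-09.
Although the defendant's absence ran from 2020-12-21 to 2021-07-25, the stated rules do not make that a tolling event, so it is disregarded.
Nothing else in the chronology tolls or restarts the period.

2021-07-09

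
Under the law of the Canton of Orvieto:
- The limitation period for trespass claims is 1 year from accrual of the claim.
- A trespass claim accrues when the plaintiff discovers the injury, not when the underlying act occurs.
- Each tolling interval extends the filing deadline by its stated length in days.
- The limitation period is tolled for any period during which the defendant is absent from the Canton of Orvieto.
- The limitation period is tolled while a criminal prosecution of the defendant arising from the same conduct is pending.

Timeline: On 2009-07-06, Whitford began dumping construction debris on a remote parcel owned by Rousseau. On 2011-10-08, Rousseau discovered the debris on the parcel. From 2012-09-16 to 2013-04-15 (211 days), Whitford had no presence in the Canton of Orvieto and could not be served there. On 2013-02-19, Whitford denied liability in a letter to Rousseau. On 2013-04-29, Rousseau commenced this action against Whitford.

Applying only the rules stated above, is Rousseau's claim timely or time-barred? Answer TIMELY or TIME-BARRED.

Accrual is tied to discovery, so the period began on 2011-10-08 rather than on 2009-07-06 when the act occurred.
Adding the 1 year base period to 2011-10-08 gives a deadline of 2012-10-08, before any tolling.
The period was tolled for 211 days by the defendant's absence from the jurisdiction (2012-09-16 to 2013-04-15), pushing the deadline to 2013-05-07.
Nothing else in the chronology tolls or restarts the period.
The 2013-04-29 filing precedes the 2013-05-07 deadline; the claim is timely.

TIMELY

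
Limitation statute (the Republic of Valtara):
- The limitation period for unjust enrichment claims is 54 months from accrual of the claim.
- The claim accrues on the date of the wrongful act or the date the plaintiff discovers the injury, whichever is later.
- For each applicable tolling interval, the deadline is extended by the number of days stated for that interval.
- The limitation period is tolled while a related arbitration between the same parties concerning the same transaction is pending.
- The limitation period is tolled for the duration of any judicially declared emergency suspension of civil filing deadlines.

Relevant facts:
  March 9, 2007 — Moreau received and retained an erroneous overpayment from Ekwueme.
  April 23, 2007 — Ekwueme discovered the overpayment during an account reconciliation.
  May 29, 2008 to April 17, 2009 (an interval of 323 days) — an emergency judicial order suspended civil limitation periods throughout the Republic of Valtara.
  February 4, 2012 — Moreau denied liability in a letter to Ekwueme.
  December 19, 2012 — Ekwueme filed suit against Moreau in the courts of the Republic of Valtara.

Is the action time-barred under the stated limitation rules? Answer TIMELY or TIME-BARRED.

TIME-BARRED

Taking the later of the act (March 9, 2007) and discovery (April 23, 2007), the claim accrued on April 23, 2007.
The untolled deadline — 54 months after April 23, 2007 — is October 23, 2011.
The period was tolled for 323 days by the emergency suspension of filing deadlines (May 29, 2008 to April 17, 2009), pushing the deadline to September 10, 2012.
The other events in the timeline have no effect on the limitation period under the stated rules.
Filing on December 19, 2012 missed the September 10, 2012 deadline — the action is time-barred.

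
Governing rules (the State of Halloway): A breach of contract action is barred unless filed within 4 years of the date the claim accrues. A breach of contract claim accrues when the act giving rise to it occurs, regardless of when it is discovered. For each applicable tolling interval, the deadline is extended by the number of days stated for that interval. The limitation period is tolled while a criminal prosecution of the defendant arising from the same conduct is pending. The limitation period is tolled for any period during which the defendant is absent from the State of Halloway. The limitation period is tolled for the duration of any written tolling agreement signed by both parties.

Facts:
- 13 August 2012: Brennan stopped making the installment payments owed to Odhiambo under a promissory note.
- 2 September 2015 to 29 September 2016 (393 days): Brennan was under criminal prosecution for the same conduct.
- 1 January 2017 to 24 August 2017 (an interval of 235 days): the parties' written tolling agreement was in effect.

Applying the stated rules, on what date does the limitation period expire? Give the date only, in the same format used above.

3 May 2018

The claim accrued on 13 August 2012, the date of the act.
The untolled deadline — 4 years after 13 August 2012 — is 13 August 2016.
Because the pending criminal prosecution ran from 2 September 2015 to 29 September 2016, the deadline is extended by 393 days to 10 September 2017.
The period was tolled for 235 days by the written tolling agreement (1 January 2017 to 24 August 2017), pushing the deadline to 3 May 2018.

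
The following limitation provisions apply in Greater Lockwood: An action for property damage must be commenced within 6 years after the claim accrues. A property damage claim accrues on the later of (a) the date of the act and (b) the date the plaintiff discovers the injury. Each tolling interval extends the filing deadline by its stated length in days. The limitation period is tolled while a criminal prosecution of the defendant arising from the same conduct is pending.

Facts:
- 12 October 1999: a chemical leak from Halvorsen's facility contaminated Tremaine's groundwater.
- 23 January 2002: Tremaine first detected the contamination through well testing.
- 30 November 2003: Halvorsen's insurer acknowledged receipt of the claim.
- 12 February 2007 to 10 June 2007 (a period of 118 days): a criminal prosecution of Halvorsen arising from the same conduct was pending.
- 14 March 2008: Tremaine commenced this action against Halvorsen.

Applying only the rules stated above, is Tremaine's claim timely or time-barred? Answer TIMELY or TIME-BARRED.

TIMELY

Taking the later of the act (12 October 1999) and discovery (23 January 2002), the claim accrued on 23 January 2002.
Adding the 6 years base period to 23 January 2002 gives a deadline of 23 January 2008, before any tolling.
Because the pending criminal prosecution ran from 12 February 2007 to 10 June 2007, the deadline is extended by 118 days to 20 May 2008.
The other events in the timeline have no effect on the limitation period under the stated rules.
The 14 March 2008 filing precedes the 20 May 2008 deadline; the claim is timely.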